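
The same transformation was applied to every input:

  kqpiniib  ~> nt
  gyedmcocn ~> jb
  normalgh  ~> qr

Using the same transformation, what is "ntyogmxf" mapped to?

qw

The transformation: shift every letter 3 places forward in the alphabet (wrapping around), then keep only the first 2 characters.
Working it through for "ntyogmxf": intermediate "qwbrjpai", final "qw".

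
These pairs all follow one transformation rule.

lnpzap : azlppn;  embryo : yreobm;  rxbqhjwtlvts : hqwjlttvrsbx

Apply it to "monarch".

rahcomn

What's happening: move the first 3 characters to the end (rotate left by 3), then swap each adjacent pair of characters (1↔2, 3↔4, ...).
On "monarch": the first step gives "archmon", and the second then gives "rahcomn".
(Check on "rxbqhjwtlvts": → "qhjwtlvtsrxb" → "hqwjlttvrsbx" ✓)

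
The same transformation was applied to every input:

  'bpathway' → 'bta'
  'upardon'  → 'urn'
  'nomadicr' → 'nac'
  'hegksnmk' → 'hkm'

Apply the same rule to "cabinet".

In each case the input is transformed by: keep one character in every 3, starting at position 1 (positions 1st, 4th, 7th, ...).
Applying that to "cabinet" gives "cit".

cit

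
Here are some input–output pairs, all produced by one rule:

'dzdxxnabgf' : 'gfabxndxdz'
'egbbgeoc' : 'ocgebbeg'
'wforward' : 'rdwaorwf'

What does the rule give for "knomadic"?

icadomkn

The pattern: reverse the string, then swap each adjacent pair of characters (1↔2, 3↔4, ...).
"knomadic" → "icadomkn".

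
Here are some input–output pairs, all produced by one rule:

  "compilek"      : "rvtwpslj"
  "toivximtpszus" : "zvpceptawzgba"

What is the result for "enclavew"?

dujshcll

What's happening: swap the first and last characters, then shift every letter 7 places forward in the alphabet (wrapping around).
On "enclavew": the first step gives "wnclavee", and the second then gives "dujshcll".
(Check on "toivximtpszus": → "soivximtpszut" → "zvpceptawzgba" ✓)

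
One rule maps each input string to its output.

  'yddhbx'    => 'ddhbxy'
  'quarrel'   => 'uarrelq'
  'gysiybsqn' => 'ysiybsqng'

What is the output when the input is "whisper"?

hisperw

What's happening: move the first character to the end.
On "whisper" that produces "hisperw".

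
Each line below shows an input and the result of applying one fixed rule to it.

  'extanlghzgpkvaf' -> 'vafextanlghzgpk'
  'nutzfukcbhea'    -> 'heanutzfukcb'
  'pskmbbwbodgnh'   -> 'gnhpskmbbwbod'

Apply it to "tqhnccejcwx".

Looking at the pairs, the operation is to move the last 3 characters to the front (rotate right by 3).
For "tqhnccejcwx" the result is "cwxtqhnccej".

cwxtqhnccej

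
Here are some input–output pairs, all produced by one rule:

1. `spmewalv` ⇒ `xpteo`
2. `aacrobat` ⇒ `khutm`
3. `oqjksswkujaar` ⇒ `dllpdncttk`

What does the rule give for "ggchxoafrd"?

Each output is the input with this applied: shift every letter 7 places backward in the alphabet (wrapping around), then delete the first 3 characters.
Working it through for "ggchxoafrd": intermediate "zzvaqhtykw", final "aqhtykw".

aqhtykw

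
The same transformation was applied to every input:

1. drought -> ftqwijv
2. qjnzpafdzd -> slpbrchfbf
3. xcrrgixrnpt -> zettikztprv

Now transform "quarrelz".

swcttgnb

The transformation: shift every letter 2 places forward in the alphabet (wrapping around).
"quarrelz" → "swcttgnb".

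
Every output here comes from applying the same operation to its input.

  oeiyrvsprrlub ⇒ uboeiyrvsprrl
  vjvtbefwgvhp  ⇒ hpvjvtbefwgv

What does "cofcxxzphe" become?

The transformation: move the last 2 characters to the front (rotate right by 2).
On "cofcxxzphe" that produces "hecofcxxzp".

hecofcxxzp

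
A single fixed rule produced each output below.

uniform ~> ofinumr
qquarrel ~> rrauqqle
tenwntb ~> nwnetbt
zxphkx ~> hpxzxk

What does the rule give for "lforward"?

awrofldr

The rule is to move the last 2 characters to the front (rotate right by 2), then reverse the string.
For "lforward", step one produces "rdlforwa"; step two turns that into "awrofldr".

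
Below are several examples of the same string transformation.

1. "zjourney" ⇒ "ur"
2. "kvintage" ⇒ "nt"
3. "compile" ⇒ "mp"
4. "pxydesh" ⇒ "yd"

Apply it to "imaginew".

What's happening: move the last 3 characters to the front (rotate right by 3), then keep only the last 2 characters.
Applying both steps to "imaginew": "newimagi", then "gi".

gi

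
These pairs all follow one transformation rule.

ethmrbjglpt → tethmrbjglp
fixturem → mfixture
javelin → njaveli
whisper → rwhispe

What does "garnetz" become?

Rule — move the last character to the front.
So "garnetz" becomes "zgarnet".

zgarnet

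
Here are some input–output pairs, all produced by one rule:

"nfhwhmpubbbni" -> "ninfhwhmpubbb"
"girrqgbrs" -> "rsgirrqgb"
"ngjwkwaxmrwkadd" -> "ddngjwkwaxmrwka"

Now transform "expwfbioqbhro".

roexpwfbioqbh

The pattern: move the last 2 characters to the front (rotate right by 2).
Doing the same to "expwfbioqbhro": "roexpwfbioqbh".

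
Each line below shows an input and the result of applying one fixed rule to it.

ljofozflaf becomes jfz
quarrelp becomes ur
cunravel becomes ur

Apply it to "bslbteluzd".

sbe

In each case the input is transformed by: keep every other character starting from the second (positions 2nd, 4th, 6th, ...), then delete the last 2 characters.
Working it through for "bslbteluzd": intermediate "sbeud", final "sbe".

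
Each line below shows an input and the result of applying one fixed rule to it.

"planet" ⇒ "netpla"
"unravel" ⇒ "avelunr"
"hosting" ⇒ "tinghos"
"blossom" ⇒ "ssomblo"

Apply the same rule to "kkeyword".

Looking at the pairs, the operation is to move the first 3 characters to the end (rotate left by 3).
So "kkeyword" becomes "ywordkke".

ywordkke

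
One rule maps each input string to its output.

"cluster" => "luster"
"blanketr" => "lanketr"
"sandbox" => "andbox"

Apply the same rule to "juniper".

uniper

In each case the input is transformed by: delete the first character.
Doing the same to "juniper": "uniper".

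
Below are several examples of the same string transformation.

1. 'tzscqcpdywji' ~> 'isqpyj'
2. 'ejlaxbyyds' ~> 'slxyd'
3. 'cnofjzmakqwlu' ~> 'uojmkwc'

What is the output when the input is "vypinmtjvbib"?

The rule is to swap the first and last characters, then keep every other character starting from the first (positions 1st, 3rd, 5th, ...).
For "vypinmtjvbib" the result is "bpntvi".
(Check on "ejlaxbyyds": → "sjlaxbyyde" → "slxyd" ✓)

bpntvi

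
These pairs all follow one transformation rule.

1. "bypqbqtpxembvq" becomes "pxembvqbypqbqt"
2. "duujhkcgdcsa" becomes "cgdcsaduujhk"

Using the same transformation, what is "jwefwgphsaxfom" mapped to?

hsaxfomjwefwgp

What's happening: swap the front and back halves of the string.
On "jwefwgphsaxfom" that produces "hsaxfomjwefwgp".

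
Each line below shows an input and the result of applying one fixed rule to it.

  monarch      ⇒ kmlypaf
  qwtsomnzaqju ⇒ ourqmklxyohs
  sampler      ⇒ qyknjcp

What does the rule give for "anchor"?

ylafmp

Each output is the input with this applied: shift every letter 2 places backward in the alphabet (wrapping around).
For "anchor" the result is "ylafmp".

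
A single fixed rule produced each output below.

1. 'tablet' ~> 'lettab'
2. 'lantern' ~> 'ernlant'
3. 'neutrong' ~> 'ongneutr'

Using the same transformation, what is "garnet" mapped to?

Rule — move the last 3 characters to the front (rotate right by 3).
For "garnet" the result is "netgar".

netgar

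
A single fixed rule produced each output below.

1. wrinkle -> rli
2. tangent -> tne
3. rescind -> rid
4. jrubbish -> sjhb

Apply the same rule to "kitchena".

Looking at the pairs, the operation is to sort the characters into reverse alphabetical order, then keep every other character starting from the second (positions 2nd, 4th, 6th, ...).
Starting from "kitchena": after the first operation, "tnkiheca"; after the second, "niea".

niea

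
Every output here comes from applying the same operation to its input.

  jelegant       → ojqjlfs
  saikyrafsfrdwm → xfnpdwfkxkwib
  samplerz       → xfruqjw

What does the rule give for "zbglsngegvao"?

eglqxsljlaf

In each case the input is transformed by: shift every letter 5 places forward in the alphabet (wrapping around), then delete the last character.
For "zbglsngegvao", step one produces "eglqxsljlaft"; step two turns that into "eglqxsljlaf".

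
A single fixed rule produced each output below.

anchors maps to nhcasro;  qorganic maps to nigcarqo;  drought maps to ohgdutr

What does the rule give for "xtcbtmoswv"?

ttsomcbxwv

The transformation: sort the characters into reverse alphabetical order, then move the first 3 characters to the end (rotate left by 3).
Working it through for "xtcbtmoswv": intermediate "xwvttsomcb", final "ttsomcbxwv".
(Check on "qorganic": → "rqonigca" → "nigcarqo" ✓)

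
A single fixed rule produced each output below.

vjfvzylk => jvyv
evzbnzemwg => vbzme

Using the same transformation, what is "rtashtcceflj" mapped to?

The transformation: swap the first and last characters, then keep every other character starting from the second (positions 2nd, 4th, 6th, ...).
Starting from "rtashtcceflj": after the first operation, "jtashtcceflr"; after the second, "tstcfr".

tstcfr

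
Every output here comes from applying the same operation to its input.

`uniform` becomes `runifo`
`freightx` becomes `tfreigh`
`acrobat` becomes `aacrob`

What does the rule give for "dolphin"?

idolph

Rule — delete the last character, then move the last character to the front.
On "dolphin": the first step gives "dolphi", and the second then gives "idolph".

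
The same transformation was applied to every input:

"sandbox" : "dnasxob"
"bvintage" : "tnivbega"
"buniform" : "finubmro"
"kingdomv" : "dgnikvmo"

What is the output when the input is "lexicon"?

In each case the input is transformed by: reverse the string, then move the first 3 characters to the end (rotate left by 3).
For "lexicon", step one produces "nocixel"; step two turns that into "ixelnoc".

ixelnoc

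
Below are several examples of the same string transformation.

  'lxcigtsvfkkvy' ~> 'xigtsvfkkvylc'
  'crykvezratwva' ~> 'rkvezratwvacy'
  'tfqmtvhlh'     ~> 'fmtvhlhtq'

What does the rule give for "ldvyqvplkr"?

dyqvplkrlv

The pattern: move the first 2 characters to the end (rotate left by 2), then swap the first and last characters.
Starting from "ldvyqvplkr": after the first operation, "vyqvplkrld"; after the second, "dyqvplkrlv".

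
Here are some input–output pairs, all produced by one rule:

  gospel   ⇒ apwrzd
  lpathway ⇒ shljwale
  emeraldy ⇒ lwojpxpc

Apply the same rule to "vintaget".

Looking at the pairs, the operation is to swap the front and back halves of the string, then shift every letter 11 places forward in the alphabet (wrapping around).
For "vintaget", step one produces "agetvint"; step two turns that into "lrpegtye".

lrpegtye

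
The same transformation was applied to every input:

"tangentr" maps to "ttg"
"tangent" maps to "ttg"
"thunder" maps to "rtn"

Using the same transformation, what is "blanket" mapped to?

Each output is the input with this applied: keep one character in every 3, starting at position 1 (positions 1st, 4th, 7th, ...), then move the last character to the front.
"blanket" → "bnt" → "tbn".

tbn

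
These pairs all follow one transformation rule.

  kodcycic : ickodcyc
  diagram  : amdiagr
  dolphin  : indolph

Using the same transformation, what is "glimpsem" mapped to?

Each output is the input with this applied: move the last 2 characters to the front (rotate right by 2).
So "glimpsem" becomes "emglimps".

emglimps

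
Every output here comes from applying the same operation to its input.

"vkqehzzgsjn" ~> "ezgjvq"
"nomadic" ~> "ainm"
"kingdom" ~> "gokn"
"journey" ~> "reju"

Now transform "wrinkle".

What's happening: move the first 3 characters to the end (rotate left by 3), then keep every other character starting from the first (positions 1st, 3rd, 5th, ...).
Doing the same to "wrinkle": "nlwi".
(Check on "nomadic": → "adicnom" → "ainm" ✓)

nlwi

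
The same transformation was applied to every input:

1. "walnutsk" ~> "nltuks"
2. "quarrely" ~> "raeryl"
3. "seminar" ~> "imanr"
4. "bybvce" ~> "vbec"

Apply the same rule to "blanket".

Rule — delete the first 2 characters, then swap each adjacent pair of characters (1↔2, 3↔4, ...).
On "blanket": the first step gives "anket", and the second then gives "naekt".
(Check on "quarrely": → "arrely" → "raeryl" ✓)

naekt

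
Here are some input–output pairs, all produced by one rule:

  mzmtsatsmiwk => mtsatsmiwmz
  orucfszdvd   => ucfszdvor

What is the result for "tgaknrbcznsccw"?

aknrbcznscctg

The transformation: delete the last character, then move the first 2 characters to the end (rotate left by 2).
"tgaknrbcznsccw" → "tgaknrbcznscc" → "aknrbcznscctg".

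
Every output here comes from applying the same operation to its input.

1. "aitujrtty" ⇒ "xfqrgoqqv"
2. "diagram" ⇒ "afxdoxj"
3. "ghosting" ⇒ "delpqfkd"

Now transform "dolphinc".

Rule — shift every letter 3 places backward in the alphabet (wrapping around).
So "dolphinc" becomes "alimefkz".

alimefkz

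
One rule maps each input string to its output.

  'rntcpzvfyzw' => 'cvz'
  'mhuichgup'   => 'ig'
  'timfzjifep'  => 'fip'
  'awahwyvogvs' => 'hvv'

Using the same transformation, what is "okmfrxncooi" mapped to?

fno

The rule is to delete the first 2 characters, then keep one character in every 3, starting at position 2 (positions 2nd, 5th, 8th, ...).
Applying both steps to "okmfrxncooi": "mfrxncooi", then "fno".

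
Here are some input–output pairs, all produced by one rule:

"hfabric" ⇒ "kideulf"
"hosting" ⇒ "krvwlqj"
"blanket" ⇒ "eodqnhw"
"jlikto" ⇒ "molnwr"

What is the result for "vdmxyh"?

Rule — shift every letter 3 places forward in the alphabet (wrapping around).
For "vdmxyh" the result is "ygpabk".

ygpabk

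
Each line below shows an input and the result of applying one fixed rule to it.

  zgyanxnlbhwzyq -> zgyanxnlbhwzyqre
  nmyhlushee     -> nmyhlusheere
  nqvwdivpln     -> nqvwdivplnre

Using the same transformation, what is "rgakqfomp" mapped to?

The pattern: append "re".
Applying that to "rgakqfomp" gives "rgakqfompre".

rgakqfompre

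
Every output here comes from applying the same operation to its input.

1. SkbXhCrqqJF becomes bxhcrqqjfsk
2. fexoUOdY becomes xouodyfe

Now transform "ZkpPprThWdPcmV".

ppprthwdpcmvzk

Each output is the input with this applied: move the first 2 characters to the end (rotate left by 2), then convert every letter to lowercase.
Working it through for "ZkpPprThWdPcmV": intermediate "pPprThWdPcmVZk", final "ppprthwdpcmvzk".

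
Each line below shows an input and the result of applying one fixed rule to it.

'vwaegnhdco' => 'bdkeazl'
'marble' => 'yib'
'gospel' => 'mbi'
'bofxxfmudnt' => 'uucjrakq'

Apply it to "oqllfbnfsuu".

icykcprr

Each output is the input with this applied: delete the first 3 characters, then shift every letter 3 places backward in the alphabet (wrapping around).
On "oqllfbnfsuu" that produces "icykcprr".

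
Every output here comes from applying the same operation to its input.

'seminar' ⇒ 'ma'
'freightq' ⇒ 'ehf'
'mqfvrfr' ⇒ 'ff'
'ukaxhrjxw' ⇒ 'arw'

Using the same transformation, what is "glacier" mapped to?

ae

The pattern: move the first character to the end, then keep one character in every 3, starting at position 2 (positions 2nd, 5th, 8th, ...).
For "glacier", step one produces "lacierg"; step two turns that into "ae".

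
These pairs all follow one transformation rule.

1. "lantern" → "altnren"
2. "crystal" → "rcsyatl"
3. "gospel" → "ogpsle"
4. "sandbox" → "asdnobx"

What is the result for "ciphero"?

ichpreo

What's happening: swap each adjacent pair of characters (1↔2, 3↔4, ...).
Doing the same to "ciphero": "ichpreo".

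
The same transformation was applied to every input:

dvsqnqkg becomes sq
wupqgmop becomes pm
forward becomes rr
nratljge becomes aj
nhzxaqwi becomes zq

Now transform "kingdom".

The transformation: keep one character in every 3, starting at position 3 (positions 3rd, 6th, 9th, ...).
On "kingdom" that produces "no".

no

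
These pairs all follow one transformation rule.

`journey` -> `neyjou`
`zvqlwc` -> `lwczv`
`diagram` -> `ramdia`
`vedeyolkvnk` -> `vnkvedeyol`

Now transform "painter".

terpai

Looking at the pairs, the operation is to move the last 3 characters to the front (rotate right by 3), then delete the last character.
"painter" → "terpain" → "terpai".
(Check on "journey": → "neyjour" → "neyjou" ✓)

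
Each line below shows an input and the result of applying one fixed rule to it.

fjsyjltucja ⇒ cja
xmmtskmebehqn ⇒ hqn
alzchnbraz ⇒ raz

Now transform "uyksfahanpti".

pti

In each case the input is transformed by: keep only the last 3 characters.
So "uyksfahanpti" becomes "pti".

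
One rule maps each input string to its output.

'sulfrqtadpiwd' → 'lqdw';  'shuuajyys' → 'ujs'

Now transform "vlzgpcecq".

Looking at the pairs, the operation is to keep one character in every 3, starting at position 3 (positions 3rd, 6th, 9th, ...).
So "vlzgpcecq" becomes "zcq".

zcq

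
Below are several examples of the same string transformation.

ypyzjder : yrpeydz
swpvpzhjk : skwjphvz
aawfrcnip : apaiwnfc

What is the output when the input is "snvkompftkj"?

sjnkvtkfop

The transformation: take characters alternately from the front and the back (1st, last, 2nd, 2nd-last, ...), then delete the last character.
"snvkompftkj" → "sjnkvtkfopm" → "sjnkvtkfop".
(Check on "aawfrcnip": → "apaiwnfcr" → "apaiwnfc" ✓)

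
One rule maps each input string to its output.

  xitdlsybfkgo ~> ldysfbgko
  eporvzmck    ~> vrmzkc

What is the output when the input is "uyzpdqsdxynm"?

Rule — delete the first 3 characters, then swap each adjacent pair of characters (1↔2, 3↔4, ...).
Applying both steps to "uyzpdqsdxynm": "pdqsdxynm", then "dpsqxdnym".

dpsqxdnym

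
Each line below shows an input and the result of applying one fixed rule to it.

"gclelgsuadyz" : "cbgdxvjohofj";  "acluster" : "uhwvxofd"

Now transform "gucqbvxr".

uayetfxj

Looking at the pairs, the operation is to reverse the string, then shift every letter 3 places forward in the alphabet (wrapping around).
Working it through for "gucqbvxr": intermediate "rxvbqcug", final "uayetfxj".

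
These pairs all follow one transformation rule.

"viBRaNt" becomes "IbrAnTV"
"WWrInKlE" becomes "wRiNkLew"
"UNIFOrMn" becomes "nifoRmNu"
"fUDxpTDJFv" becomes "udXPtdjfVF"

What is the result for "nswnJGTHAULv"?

The pattern: move the first character to the end, then flip the case of every letter.
Applying that to "nswnJGTHAULv" gives "SWNjgthaulVN".
(Check on "fUDxpTDJFv": → "UDxpTDJFvf" → "udXPtdjfVF" ✓)

SWNjgthaulVN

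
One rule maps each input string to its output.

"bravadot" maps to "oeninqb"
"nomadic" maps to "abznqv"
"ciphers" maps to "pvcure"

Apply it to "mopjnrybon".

zbcwaelob

Rule — delete the last character, then shift every letter 13 places forward in the alphabet (wrapping around) — i.e. ROT13.
Doing the same to "mopjnrybon": "zbcwaelob".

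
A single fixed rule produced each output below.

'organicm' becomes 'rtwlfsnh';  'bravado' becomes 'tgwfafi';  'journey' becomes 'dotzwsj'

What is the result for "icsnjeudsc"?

hnhxsojzix

The transformation: move the last character to the front, then shift every letter 5 places forward in the alphabet (wrapping around).
Working it through for "icsnjeudsc": intermediate "cicsnjeuds", final "hnhxsojzix".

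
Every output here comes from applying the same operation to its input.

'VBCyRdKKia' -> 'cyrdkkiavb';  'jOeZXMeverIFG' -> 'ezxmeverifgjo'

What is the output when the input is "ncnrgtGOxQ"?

nrgtgoxqnc

What's happening: move the first 2 characters to the end (rotate left by 2), then convert every letter to lowercase.
Working it through for "ncnrgtGOxQ": intermediate "nrgtGOxQnc", final "nrgtgoxqnc".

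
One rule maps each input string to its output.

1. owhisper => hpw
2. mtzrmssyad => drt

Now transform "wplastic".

cpw

The rule is to sort the characters into alphabetical order, then keep one character in every 3, starting at position 2 (positions 2nd, 5th, 8th, ...).
On "wplastic": the first step gives "acilpstw", and the second then gives "cpw".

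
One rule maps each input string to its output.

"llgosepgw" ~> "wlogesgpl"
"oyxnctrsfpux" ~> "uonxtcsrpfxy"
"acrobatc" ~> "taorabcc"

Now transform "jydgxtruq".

qjgdtxury

Looking at the pairs, the operation is to swap each adjacent pair of characters (1↔2, 3↔4, ...), then swap the first and last characters.
"jydgxtruq" → "yjgdtxurq" → "qjgdtxury".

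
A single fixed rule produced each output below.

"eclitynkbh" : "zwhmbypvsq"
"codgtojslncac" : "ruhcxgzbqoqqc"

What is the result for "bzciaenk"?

qwosbypn

Looking at the pairs, the operation is to shift every letter 12 places backward in the alphabet (wrapping around), then move the first 2 characters to the end (rotate left by 2).
For "bzciaenk" the result is "qwosbypn".
(Check on "codgtojslncac": → "qcruhcxgzbqoq" → "ruhcxgzbqoqqc" ✓)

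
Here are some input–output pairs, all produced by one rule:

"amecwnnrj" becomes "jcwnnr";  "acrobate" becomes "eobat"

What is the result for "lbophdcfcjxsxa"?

The rule is to delete the first 3 characters, then move the last character to the front.
For "lbophdcfcjxsxa", step one produces "phdcfcjxsxa"; step two turns that into "aphdcfcjxsx".

aphdcfcjxsx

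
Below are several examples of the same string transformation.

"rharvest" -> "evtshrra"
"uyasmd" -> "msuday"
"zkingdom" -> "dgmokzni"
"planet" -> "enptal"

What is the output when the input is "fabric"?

In each case the input is transformed by: swap the front and back halves of the string, then swap each adjacent pair of characters (1↔2, 3↔4, ...).
Working it through for "fabric": intermediate "ricfab", final "irfcba".

irfcba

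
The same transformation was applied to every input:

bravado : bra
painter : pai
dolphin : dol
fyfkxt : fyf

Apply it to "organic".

Looking at the pairs, the operation is to keep only the first 3 characters.
For "organic" the result is "org".

org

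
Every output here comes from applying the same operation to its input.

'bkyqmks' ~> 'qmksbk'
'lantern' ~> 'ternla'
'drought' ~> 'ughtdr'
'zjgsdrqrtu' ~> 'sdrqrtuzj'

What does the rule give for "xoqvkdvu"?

vkdvuxo

What's happening: move the first 2 characters to the end (rotate left by 2), then delete the first character.
Working it through for "xoqvkdvu": intermediate "qvkdvuxo", final "vkdvuxo".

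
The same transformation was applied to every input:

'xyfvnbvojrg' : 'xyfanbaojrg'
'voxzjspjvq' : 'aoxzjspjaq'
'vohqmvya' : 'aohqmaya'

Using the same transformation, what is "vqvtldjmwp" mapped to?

aqatldjmwp

Looking at the pairs, the operation is to replace every "v" with "a".
Applying that to "vqvtldjmwp" gives "aqatldjmwp".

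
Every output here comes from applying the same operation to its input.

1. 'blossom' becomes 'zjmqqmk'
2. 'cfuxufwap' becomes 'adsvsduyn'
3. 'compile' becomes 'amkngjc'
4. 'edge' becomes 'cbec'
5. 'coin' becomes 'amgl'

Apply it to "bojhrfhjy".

Looking at the pairs, the operation is to shift every letter 2 places backward in the alphabet (wrapping around).
Doing the same to "bojhrfhjy": "zmhfpdfhw".

zmhfpdfhw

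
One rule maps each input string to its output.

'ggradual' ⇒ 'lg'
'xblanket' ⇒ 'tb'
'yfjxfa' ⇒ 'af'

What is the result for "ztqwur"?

Each output is the input with this applied: swap the first and last characters, then keep only the first 2 characters.
For "ztqwur", step one produces "rtqwuz"; step two turns that into "rt".

rt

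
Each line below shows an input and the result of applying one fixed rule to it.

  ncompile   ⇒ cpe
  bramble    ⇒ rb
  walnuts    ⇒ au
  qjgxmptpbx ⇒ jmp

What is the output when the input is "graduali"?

The transformation: keep one character in every 3, starting at position 2 (positions 2nd, 5th, 8th, ...).
For "graduali" the result is "rui".

rui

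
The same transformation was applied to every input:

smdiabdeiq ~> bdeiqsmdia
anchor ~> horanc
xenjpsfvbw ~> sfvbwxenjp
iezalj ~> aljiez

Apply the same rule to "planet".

Looking at the pairs, the operation is to swap the front and back halves of the string.
So "planet" becomes "netpla".

netpla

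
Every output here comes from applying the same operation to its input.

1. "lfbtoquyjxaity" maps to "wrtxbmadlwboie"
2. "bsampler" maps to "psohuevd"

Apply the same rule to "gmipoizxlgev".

Each output is the input with this applied: shift every letter 3 places forward in the alphabet (wrapping around), then move the first 3 characters to the end (rotate left by 3).
On "gmipoizxlgev": the first step gives "jplsrlcaojhy", and the second then gives "srlcaojhyjpl".

srlcaojhyjpl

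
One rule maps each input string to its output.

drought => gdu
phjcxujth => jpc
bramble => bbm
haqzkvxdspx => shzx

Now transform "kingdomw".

Looking at the pairs, the operation is to move the last 3 characters to the front (rotate right by 3), then keep one character in every 3, starting at position 1 (positions 1st, 4th, 7th, ...).
On "kingdomw" that produces "okg".

okg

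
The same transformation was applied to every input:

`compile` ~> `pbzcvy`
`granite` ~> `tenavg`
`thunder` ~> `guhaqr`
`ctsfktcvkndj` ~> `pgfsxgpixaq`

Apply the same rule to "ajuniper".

nwhavcr

What's happening: delete the last character, then shift every letter 13 places forward in the alphabet (wrapping around) — i.e. ROT13.
On "ajuniper": the first step gives "ajunipe", and the second then gives "nwhavcr".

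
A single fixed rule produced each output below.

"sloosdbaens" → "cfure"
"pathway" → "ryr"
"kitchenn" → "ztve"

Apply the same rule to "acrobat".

tfr

In each case the input is transformed by: shift every letter 9 places backward in the alphabet (wrapping around), then keep every other character starting from the second (positions 2nd, 4th, 6th, ...).
On "acrobat": the first step gives "rtifsrk", and the second then gives "tfr".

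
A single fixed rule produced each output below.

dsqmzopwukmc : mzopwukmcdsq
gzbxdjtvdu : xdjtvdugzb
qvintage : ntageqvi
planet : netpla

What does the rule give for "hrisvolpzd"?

svolpzdhri

The rule is to move the first 3 characters to the end (rotate left by 3).
So "hrisvolpzd" becomes "svolpzdhri".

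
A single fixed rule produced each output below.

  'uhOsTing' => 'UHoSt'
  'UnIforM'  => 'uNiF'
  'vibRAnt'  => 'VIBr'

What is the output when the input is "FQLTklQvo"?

fqltKL

The pattern: delete the last 3 characters, then flip the case of every letter.
For "FQLTklQvo", step one produces "FQLTkl"; step two turns that into "fqltKL".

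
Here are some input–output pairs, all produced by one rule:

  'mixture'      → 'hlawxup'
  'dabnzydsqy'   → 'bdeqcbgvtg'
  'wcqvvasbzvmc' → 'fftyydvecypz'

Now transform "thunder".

Looking at the pairs, the operation is to shift every letter 3 places forward in the alphabet (wrapping around), then swap the first and last characters.
For "thunder", step one produces "wkxqghu"; step two turns that into "ukxqghw".

ukxqghw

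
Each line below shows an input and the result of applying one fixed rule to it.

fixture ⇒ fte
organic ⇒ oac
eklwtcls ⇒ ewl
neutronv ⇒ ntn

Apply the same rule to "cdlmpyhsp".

cmh

In each case the input is transformed by: keep one character in every 3, starting at position 1 (positions 1st, 4th, 7th, ...).
Doing the same to "cdlmpyhsp": "cmh".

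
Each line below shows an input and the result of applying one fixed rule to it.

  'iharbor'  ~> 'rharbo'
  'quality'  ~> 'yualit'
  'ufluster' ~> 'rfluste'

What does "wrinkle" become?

erinkl

Looking at the pairs, the operation is to delete the first character, then move the last character to the front.
Applying both steps to "wrinkle": "rinkle", then "erinkl".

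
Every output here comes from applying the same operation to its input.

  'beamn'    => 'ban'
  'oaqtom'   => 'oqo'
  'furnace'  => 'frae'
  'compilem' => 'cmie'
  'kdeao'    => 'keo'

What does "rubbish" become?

rbih

The transformation: keep every other character starting from the first (positions 1st, 3rd, 5th, ...).
For "rubbish" the result is "rbih".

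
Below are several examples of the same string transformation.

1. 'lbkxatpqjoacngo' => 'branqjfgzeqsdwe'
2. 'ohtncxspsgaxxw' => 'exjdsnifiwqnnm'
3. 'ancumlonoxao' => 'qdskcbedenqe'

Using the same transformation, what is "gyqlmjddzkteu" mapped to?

wogbczttpajuk

Looking at the pairs, the operation is to shift every letter 10 places backward in the alphabet (wrapping around).
For "gyqlmjddzkteu" the result is "wogbczttpajuk".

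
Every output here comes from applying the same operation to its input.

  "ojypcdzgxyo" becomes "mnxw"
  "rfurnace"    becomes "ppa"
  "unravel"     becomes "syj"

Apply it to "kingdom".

iek

The rule is to shift every letter 2 places backward in the alphabet (wrapping around), then keep one character in every 3, starting at position 1 (positions 1st, 4th, 7th, ...).
For "kingdom" the result is "iek".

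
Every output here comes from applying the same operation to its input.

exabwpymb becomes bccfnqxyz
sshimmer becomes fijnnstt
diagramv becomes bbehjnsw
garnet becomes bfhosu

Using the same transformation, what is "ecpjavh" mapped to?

What's happening: shift every letter 1 place forward in the alphabet (wrapping around), then sort the characters into alphabetical order.
For "ecpjavh", step one produces "fdqkbwi"; step two turns that into "bdfikqw".
(Check on "diagramv": → "ejbhsbnw" → "bbehjnsw" ✓)

bdfikqw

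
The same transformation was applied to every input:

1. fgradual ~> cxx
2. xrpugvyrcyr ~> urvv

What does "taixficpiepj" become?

quzb

The transformation: keep one character in every 3, starting at position 1 (positions 1st, 4th, 7th, ...), then shift every letter 3 places backward in the alphabet (wrapping around).
For "taixficpiepj", step one produces "txce"; step two turns that into "quzb".
(Check on "fgradual": → "faa" → "cxx" ✓)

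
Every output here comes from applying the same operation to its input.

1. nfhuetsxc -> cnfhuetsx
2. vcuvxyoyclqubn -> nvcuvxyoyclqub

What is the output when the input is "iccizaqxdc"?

Looking at the pairs, the operation is to move the last character to the front.
"iccizaqxdc" → "ciccizaqxd".

ciccizaqxd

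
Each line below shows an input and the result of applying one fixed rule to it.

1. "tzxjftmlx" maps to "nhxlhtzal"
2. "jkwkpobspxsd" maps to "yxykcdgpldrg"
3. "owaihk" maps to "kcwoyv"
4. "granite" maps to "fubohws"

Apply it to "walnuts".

okbzhig

The pattern: shift every letter 12 places backward in the alphabet (wrapping around), then swap each adjacent pair of characters (1↔2, 3↔4, ...).
On "walnuts" that produces "okbzhig".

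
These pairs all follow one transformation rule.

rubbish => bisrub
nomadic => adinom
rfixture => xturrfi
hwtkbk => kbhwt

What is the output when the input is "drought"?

Rule — delete the last character, then move the first 3 characters to the end (rotate left by 3).
For "drought", step one produces "drough"; step two turns that into "ughdro".
(Check on "nomadic": → "nomadi" → "adinom" ✓)

ughdro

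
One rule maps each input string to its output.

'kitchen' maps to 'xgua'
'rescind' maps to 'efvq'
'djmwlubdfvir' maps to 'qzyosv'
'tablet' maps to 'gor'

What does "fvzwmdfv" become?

smzs

Rule — shift every letter 13 places forward in the alphabet (wrapping around) — i.e. ROT13, then keep every other character starting from the first (positions 1st, 3rd, 5th, ...).
On "fvzwmdfv": the first step gives "simjzqsi", and the second then gives "smzs".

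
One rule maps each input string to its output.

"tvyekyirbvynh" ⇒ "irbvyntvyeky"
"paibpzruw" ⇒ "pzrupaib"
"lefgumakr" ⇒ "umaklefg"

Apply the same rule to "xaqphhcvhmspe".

The pattern: delete the last character, then swap the front and back halves of the string.
"xaqphhcvhmspe" → "xaqphhcvhmsp" → "cvhmspxaqphh".

cvhmspxaqphh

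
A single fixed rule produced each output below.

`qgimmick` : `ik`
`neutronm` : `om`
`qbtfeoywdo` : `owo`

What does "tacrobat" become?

The pattern: keep every other character starting from the second (positions 2nd, 4th, 6th, ...), then delete the first 2 characters.
On "tacrobat" that produces "bt".

bt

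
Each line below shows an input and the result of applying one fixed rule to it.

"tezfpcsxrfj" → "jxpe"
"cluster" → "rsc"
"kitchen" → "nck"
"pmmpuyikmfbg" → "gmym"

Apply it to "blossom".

msb

In each case the input is transformed by: reverse the string, then keep one character in every 3, starting at position 1 (positions 1st, 4th, 7th, ...).
Working it through for "blossom": intermediate "mossolb", final "msb".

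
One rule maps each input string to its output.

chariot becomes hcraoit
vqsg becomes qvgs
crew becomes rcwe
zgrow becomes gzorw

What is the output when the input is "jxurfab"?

The rule is to swap each adjacent pair of characters (1↔2, 3↔4, ...).
Applying that to "jxurfab" gives "xjruafb".

xjruafb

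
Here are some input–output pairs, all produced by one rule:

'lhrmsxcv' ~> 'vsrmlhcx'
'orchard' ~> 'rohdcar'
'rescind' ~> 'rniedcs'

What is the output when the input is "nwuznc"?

Looking at the pairs, the operation is to sort the characters into reverse alphabetical order, then move the first character to the end.
"nwuznc" → "zwunnc" → "wunncz".

wunncz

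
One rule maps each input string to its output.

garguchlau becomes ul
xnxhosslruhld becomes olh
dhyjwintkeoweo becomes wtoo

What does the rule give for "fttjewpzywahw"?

eza

The rule is to delete the first 3 characters, then keep one character in every 3, starting at position 2 (positions 2nd, 5th, 8th, ...).
Starting from "fttjewpzywahw": after the first operation, "jewpzywahw"; after the second, "eza".
(Check on "garguchlau": → "guchlau" → "ul" ✓)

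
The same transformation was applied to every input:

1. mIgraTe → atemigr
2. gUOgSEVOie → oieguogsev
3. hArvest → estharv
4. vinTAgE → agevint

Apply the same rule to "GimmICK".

ickgimm

Each output is the input with this applied: move the last 3 characters to the front (rotate right by 3), then convert every letter to lowercase.
"GimmICK" → "ICKGimm" → "ickgimm".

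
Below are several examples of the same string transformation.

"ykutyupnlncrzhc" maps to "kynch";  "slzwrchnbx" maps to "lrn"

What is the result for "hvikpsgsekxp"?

vpsx

Each output is the input with this applied: keep one character in every 3, starting at position 2 (positions 2nd, 5th, 8th, ...).
Doing the same to "hvikpsgsekxp": "vpsx".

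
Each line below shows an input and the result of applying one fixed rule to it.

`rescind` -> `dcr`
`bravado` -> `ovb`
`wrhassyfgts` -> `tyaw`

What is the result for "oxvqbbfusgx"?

gfqo

The rule is to keep one character in every 3, starting at position 1 (positions 1st, 4th, 7th, ...), then reverse the string.
For "oxvqbbfusgx", step one produces "oqfg"; step two turns that into "gfqo".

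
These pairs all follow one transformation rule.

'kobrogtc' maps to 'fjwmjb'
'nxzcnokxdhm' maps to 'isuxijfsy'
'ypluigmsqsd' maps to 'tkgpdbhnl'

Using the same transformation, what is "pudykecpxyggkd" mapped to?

Looking at the pairs, the operation is to delete the last 2 characters, then shift every letter 5 places backward in the alphabet (wrapping around).
Applying both steps to "pudykecpxyggkd": "pudykecpxygg", then "kpytfzxkstbb".

kpytfzxkstbb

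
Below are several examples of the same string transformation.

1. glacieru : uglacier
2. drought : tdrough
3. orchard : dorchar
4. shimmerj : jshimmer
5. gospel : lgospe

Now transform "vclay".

yvcla

What's happening: move the last character to the front.
Doing the same to "vclay": "yvcla".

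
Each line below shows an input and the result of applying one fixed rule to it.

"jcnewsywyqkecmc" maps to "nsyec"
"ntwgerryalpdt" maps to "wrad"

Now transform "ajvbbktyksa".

Rule — keep one character in every 3, starting at position 3 (positions 3rd, 6th, 9th, ...).
"ajvbbktyksa" → "vkk".

vkk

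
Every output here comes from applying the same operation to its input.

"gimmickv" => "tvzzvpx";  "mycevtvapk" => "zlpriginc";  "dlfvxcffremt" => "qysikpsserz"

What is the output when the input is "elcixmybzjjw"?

The transformation: shift every letter 13 places forward in the alphabet (wrapping around) — i.e. ROT13, then delete the last character.
Starting from "elcixmybzjjw": after the first operation, "rypvkzlomwwj"; after the second, "rypvkzlomww".

rypvkzlomww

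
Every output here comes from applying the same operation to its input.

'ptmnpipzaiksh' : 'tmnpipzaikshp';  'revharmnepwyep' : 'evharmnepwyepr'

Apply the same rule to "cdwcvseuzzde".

dwcvseuzzdec

The pattern: move the first character to the end.
"cdwcvseuzzde" → "dwcvseuzzdec".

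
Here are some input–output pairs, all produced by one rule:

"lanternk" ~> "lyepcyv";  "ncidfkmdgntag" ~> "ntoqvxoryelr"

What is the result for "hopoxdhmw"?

zaziosxh

The rule is to delete the first character, then shift every letter 11 places forward in the alphabet (wrapping around).
Applying that to "hopoxdhmw" gives "zaziosxh".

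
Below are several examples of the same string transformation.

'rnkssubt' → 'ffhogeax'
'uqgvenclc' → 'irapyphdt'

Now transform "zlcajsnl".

nwfaymyp

Looking at the pairs, the operation is to shift every letter 13 places forward in the alphabet (wrapping around) — i.e. ROT13, then move the first 3 characters to the end (rotate left by 3).
So "zlcajsnl" becomes "nwfaymyp".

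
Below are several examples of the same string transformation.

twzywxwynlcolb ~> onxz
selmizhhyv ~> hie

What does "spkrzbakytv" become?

ybk

What's happening: reverse the string, then keep one character in every 3, starting at position 3 (positions 3rd, 6th, 9th, ...).
Starting from "spkrzbakytv": after the first operation, "vtykabzrkps"; after the second, "ybk".
(Check on "twzywxwynlcolb": → "bloclnywxwyzwt" → "onxz" ✓)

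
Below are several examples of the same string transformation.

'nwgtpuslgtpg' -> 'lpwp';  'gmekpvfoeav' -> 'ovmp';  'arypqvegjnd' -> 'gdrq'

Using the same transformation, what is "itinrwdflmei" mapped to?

In each case the input is transformed by: keep one character in every 3, starting at position 2 (positions 2nd, 5th, 8th, ...), then swap the front and back halves of the string.
"itinrwdflmei" → "trfe" → "fetr".
(Check on "arypqvegjnd": → "rqgd" → "gdrq" ✓)

fetr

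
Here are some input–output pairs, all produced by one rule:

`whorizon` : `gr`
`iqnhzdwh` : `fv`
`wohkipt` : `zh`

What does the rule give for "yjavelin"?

Rule — keep one character in every 3, starting at position 3 (positions 3rd, 6th, 9th, ...), then shift every letter 8 places backward in the alphabet (wrapping around).
On "yjavelin": the first step gives "al", and the second then gives "sd".

sd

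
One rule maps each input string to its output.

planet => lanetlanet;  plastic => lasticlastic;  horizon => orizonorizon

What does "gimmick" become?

immickimmick

The rule is to delete the first character, then write the whole string twice.
On "gimmick": the first step gives "immick", and the second then gives "immickimmick".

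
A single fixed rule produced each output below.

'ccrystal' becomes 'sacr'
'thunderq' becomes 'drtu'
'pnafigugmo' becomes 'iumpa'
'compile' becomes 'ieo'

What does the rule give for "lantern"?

ena

Each output is the input with this applied: move the first 3 characters to the end (rotate left by 3), then keep every other character starting from the second (positions 2nd, 4th, 6th, ...).
Applying both steps to "lantern": "ternlan", then "ena".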